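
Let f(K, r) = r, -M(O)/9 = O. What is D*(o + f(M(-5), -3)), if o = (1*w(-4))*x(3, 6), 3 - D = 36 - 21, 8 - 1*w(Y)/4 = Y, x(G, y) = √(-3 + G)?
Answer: 36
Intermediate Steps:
w(Y) = 32 - 4*Y
M(O) = -9*O
D = -12 (D = 3 - (36 - 21) = 3 - 1*15 = 3 - 15 = -12)
o = 0 (o = (1*(32 - 4*(-4)))*√(-3 + 3) = (1*(32 + 16))*√0 = (1*48)*0 = 48*0 = 0)
D*(o + f(M(-5), -3)) = -12*(0 - 3) = -12*(-3) = 36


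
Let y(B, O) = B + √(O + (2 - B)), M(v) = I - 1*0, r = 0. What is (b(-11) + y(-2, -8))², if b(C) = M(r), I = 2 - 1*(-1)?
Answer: -3 + 4*I ≈ -3.0 + 4.0*I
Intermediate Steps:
I = 3 (I = 2 + 1 = 3)
M(v) = 3 (M(v) = 3 - 1*0 = 3 + 0 = 3)
b(C) = 3
y(B, O) = B + √(2 + O - B)
(b(-11) + y(-2, -8))² = (3 + (-2 + √(2 - 8 - 1*(-2))))² = (3 + (-2 + √(2 - 8 + 2)))² = (3 + (-2 + √(-4)))² = (3 + (-2 + 2*I))² = (1 + 2*I)²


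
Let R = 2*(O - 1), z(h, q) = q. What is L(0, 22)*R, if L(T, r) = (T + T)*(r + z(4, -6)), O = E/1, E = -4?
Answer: 0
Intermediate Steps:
O = -4 (O = -4/1 = -4*1 = -4)
L(T, r) = 2*T*(-6 + r) (L(T, r) = (T + T)*(r - 6) = (2*T)*(-6 + r) = 2*T*(-6 + r))
R = -10 (R = 2*(-4 - 1) = 2*(-5) = -10)
L(0, 22)*R = (2*0*(-6 + 22))*(-10) = (2*0*16)*(-10) = 0*(-10) = 0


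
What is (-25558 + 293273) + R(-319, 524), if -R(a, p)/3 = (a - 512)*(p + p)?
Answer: 2880379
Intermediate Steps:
R(a, p) = -6*p*(-512 + a) (R(a, p) = -3*(a - 512)*(p + p) = -3*(-512 + a)*2*p = -6*p*(-512 + a))
(-25558 + 293273) + R(-319, 524) = (-25558 + 293273) + 6*524*(512 - 1*(-319)) = 267715 + 6*524*(512 + 319) = 267715 + 6*524*831 = 267715 + 2612664 = 2880379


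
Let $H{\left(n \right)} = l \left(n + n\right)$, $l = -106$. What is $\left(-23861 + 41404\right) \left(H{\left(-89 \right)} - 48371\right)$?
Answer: $-517571129$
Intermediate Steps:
$H{\left(n \right)} = - 212 n$ ($H{\left(n \right)} = - 106 \left(n + n\right) = - 106 \cdot 2 n = - 212 n$)
$\left(-23861 + 41404\right) \left(H{\left(-89 \right)} - 48371\right) = \left(-23861 + 41404\right) \left(\left(-212\right) \left(-89\right) - 48371\right) = 17543 \left(18868 - 48371\right) = 17543 \left(-29503\right) = -517571129$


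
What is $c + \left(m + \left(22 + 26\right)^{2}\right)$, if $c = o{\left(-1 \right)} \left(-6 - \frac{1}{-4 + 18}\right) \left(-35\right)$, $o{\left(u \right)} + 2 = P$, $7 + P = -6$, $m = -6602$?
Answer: $- \frac{14971}{2} \approx -7485.5$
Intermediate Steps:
$P = -13$ ($P = -7 - 6 = -13$)
$o{\left(u \right)} = -15$ ($o{\left(u \right)} = -2 - 13 = -15$)
$c = - \frac{6375}{2}$ ($c = - 15 \left(-6 - \frac{1}{-4 + 18}\right) \left(-35\right) = - 15 \left(-6 - \frac{1}{14}\right) \left(-35\right) = \left(-15\right) \left(- \frac{85}{14}\right) \left(-35\right) = \frac{1275}{14} \left(-35\right) = - \frac{6375}{2} \approx -3187.5$)
$c + \left(m + \left(22 + 26\right)^{2}\right) = - \frac{6375}{2} - \left(6602 - \left(22 + 26\right)^{2}\right) = - \frac{6375}{2} - \left(6602 - 48^{2}\right) = - \frac{6375}{2} + \left(-6602 + 2304\right) = - \frac{6375}{2} - 4298 = - \frac{14971}{2}$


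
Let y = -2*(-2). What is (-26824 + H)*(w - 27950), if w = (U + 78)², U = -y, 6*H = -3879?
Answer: 617372017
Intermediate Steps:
H = -1293/2 (H = (⅙)*(-3879) = -1293/2 ≈ -646.50)
y = 4
U = -4 (U = -1*4 = -4)
w = 5476 (w = (-4 + 78)² = 74² = 5476)
(-26824 + H)*(w - 27950) = (-26824 - 1293/2)*(5476 - 27950) = -54941/2*(-22474) = 617372017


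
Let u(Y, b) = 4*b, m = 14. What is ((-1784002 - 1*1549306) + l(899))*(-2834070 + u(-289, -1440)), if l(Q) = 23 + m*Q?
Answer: 9430220641170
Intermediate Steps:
l(Q) = 23 + 14*Q
((-1784002 - 1*1549306) + l(899))*(-2834070 + u(-289, -1440)) = ((-1784002 - 1*1549306) + (23 + 14*899))*(-2834070 + 4*(-1440)) = ((-1784002 - 1549306) + (23 + 12586))*(-2834070 - 5760) = (-3333308 + 12609)*(-2839830) = -3320699*(-2839830) = 9430220641170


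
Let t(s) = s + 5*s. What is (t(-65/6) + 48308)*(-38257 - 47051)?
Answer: -4115513844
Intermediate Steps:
t(s) = 6*s
(t(-65/6) + 48308)*(-38257 - 47051) = (6*(-65/6) + 48308)*(-38257 - 47051) = (6*(-65*⅙) + 48308)*(-85308) = (6*(-65/6) + 48308)*(-85308) = (-65 + 48308)*(-85308) = 48243*(-85308) = -4115513844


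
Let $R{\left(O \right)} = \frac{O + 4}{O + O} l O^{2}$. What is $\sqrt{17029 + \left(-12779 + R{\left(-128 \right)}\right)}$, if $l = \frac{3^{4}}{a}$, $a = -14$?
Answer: $\frac{i \sqrt{2041606}}{7} \approx 204.12 i$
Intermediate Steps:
$l = - \frac{81}{14}$ ($l = \frac{3^{4}}{-14} = 81 \left(- \frac{1}{14}\right) = - \frac{81}{14} \approx -5.7857$)
$R{\left(O \right)} = - \frac{81 O \left(4 + O\right)}{28}$ ($R{\left(O \right)} = \frac{O + 4}{O + O} \left(- \frac{81 O^{2}}{14}\right) = \frac{4 + O}{2 O} \left(- \frac{81 O^{2}}{14}\right) = - \frac{81 O \left(4 + O\right)}{28}$)
$\sqrt{17029 + \left(-12779 + R{\left(-128 \right)}\right)} = \sqrt{17029 - \left(12779 - \frac{2592 \left(4 - 128\right)}{7}\right)} = \sqrt{17029 - \left(12779 - - \frac{321408}{7}\right)} = \sqrt{17029 - \frac{410861}{7}} = \sqrt{- \frac{291658}{7}} = \frac{i \sqrt{2041606}}{7}$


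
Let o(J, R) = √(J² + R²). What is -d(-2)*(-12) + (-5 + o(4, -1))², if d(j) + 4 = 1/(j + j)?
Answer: -51 + (5 - √17)² ≈ -50.231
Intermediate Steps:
d(j) = -4 + 1/(2*j) (d(j) = -4 + 1/(j + j) = -4 + 1/(2*j))
-d(-2)*(-12) + (-5 + o(4, -1))² = -(-4 + (½)/(-2))*(-12) + (-5 + √(4² + (-1)²))² = -(-4 + (½)*(-½))*(-12) + (-5 + √(16 + 1))² = -(-4 - ¼)*(-12) + (-5 + √17)² = -1*(-17/4)*(-12) + (-5 + √17)² = (17/4)*(-12) + (-5 + √17)² = -51 + (-5 + √17)²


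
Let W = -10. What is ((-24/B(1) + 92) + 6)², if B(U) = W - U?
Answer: 1214404/121 ≈ 10036.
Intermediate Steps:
B(U) = -10 - U
((-24/B(1) + 92) + 6)² = ((-24/(-10 - 1*1) + 92) + 6)² = ((-24/(-10 - 1) + 92) + 6)² = ((-24/(-11) + 92) + 6)² = ((-24*(-1/11) + 92) + 6)² = ((24/11 + 92) + 6)² = (1036/11 + 6)² = (1102/11)² = 1214404/121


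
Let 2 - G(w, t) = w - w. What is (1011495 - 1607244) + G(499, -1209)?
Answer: -595747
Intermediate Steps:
G(w, t) = 2 (G(w, t) = 2 - (w - w) = 2 - 1*0 = 2 + 0 = 2)
(1011495 - 1607244) + G(499, -1209) = (1011495 - 1607244) + 2 = -595749 + 2 = -595747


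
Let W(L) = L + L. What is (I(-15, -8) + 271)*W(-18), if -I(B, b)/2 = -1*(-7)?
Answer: -9252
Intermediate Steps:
I(B, b) = -14 (I(B, b) = -(-2)*(-7) = -2*7 = -14)
W(L) = 2*L
(I(-15, -8) + 271)*W(-18) = (-14 + 271)*(2*(-18)) = 257*(-36) = -9252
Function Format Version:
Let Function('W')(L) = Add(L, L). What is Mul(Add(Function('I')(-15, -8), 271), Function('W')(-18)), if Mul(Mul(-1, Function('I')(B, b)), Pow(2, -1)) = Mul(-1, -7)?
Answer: -9252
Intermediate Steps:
Function('I')(B, b) = -14 (Function('I')(B, b) = Mul(-2, Mul(-1, -7)) = Mul(-2, 7) = -14)
Function('W')(L) = Mul(2, L)
Mul(Add(Function('I')(-15, -8), 271), Function('W')(-18)) = Mul(Add(-14, 271), Mul(2, -18)) = Mul(257, -36) = -9252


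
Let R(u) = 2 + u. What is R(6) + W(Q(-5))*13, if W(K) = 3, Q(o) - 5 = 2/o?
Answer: 47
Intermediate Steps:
Q(o) = 5 + 2/o
R(6) + W(Q(-5))*13 = (2 + 6) + 3*13 = 8 + 39 = 47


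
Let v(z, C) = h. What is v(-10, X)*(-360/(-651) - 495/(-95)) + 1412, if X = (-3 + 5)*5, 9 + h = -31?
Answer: 4871156/4123 ≈ 1181.5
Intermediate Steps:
h = -40 (h = -9 - 31 = -40)
X = 10 (X = 2*5 = 10)
v(z, C) = -40
v(-10, X)*(-360/(-651) - 495/(-95)) + 1412 = -40*(-360/(-651) - 495/(-95)) + 1412 = -40*(-360*(-1/651) - 495*(-1/95)) + 1412 = -40*(120/217 + 99/19) + 1412 = -40*23763/4123 + 1412 = -950520/4123 + 1412 = 4871156/4123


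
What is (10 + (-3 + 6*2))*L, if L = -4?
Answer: -76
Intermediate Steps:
(10 + (-3 + 6*2))*L = (10 + (-3 + 6*2))*(-4) = (10 + (-3 + 12))*(-4) = (10 + 9)*(-4) = 19*(-4) = -76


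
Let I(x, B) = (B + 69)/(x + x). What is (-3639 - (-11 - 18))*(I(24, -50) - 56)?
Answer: 4817545/24 ≈ 2.0073e+5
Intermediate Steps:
I(x, B) = (69 + B)/(2*x) (I(x, B) = (69 + B)/((2*x)) = (69 + B)*(1/(2*x)) = (69 + B)/(2*x))
(-3639 - (-11 - 18))*(I(24, -50) - 56) = (-3639 - (-11 - 18))*((½)*(69 - 50)/24 - 56) = (-3639 - 1*(-29))*((½)*(1/24)*19 - 56) = (-3639 + 29)*(19/48 - 56) = -3610*(-2669/48) = 4817545/24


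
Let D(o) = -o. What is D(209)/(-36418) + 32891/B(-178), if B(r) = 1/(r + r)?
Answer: -426425499719/36418 ≈ -1.1709e+7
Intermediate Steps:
B(r) = 1/(2*r)
D(209)/(-36418) + 32891/B(-178) = -1*209/(-36418) + 32891/(((½)/(-178))) = -209*(-1/36418) + 32891/(((½)*(-1/178))) = 209/36418 + 32891/(-1/356) = 209/36418 + 32891*(-356) = 209/36418 - 11709196 = -426425499719/36418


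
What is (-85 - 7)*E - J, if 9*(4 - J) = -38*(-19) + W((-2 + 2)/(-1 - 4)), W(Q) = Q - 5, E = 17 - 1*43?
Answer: 7403/3 ≈ 2467.7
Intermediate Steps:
E = -26 (E = 17 - 43 = -26)
W(Q) = -5 + Q
J = -227/3 (J = 4 - (-38*(-19) + (-5 + (-2 + 2)/(-1 - 4)))/9 = 4 - (722 + (-5 + 0/(-5)))/9 = 4 - (722 + (-5 + 0*(-1/5)))/9 = 4 - (722 + (-5 + 0))/9 = 4 - (722 - 5)/9 = 4 - 1/9*717 = 4 - 239/3 = -227/3 ≈ -75.667)
(-85 - 7)*E - J = (-85 - 7)*(-26) - 1*(-227/3) = -92*(-26) + 227/3 = 2392 + 227/3 = 7403/3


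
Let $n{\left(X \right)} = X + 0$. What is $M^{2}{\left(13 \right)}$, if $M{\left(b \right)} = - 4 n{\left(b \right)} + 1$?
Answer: $2601$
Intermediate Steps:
$n{\left(X \right)} = X$
$M{\left(b \right)} = 1 - 4 b$ ($M{\left(b \right)} = - 4 b + 1 = 1 - 4 b$)
$M^{2}{\left(13 \right)} = \left(1 - 52\right)^{2} = \left(-51\right)^{2} = 2601$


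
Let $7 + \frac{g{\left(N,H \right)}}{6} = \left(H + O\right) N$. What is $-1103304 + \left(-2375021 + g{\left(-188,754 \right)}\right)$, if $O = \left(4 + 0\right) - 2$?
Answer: $-4331135$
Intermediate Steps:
$O = 2$ ($O = 4 - 2 = 2$)
$g{\left(N,H \right)} = -42 + 6 N \left(2 + H\right)$ ($g{\left(N,H \right)} = -42 + 6 \left(H + 2\right) N = -42 + 6 \left(2 + H\right) N = -42 + 6 N \left(2 + H\right)$)
$-1103304 + \left(-2375021 + g{\left(-188,754 \right)}\right) = -1103304 + \left(-2375021 + \left(-42 + 12 \left(-188\right) + 6 \cdot 754 \left(-188\right)\right)\right) = -1103304 - 3227831 = -4331135$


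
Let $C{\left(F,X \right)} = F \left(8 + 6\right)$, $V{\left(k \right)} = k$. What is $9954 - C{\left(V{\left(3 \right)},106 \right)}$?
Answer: $9912$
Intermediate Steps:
$C{\left(F,X \right)} = 14 F$ ($C{\left(F,X \right)} = F 14 = 14 F$)
$9954 - C{\left(V{\left(3 \right)},106 \right)} = 9954 - 14 \cdot 3 = 9954 - 42 = 9912$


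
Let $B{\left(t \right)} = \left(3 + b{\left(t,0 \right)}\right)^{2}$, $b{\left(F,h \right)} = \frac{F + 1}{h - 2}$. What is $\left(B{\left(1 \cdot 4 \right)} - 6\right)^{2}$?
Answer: $\frac{529}{16} \approx 33.063$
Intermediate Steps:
$b{\left(F,h \right)} = \frac{1 + F}{-2 + h}$
$B{\left(t \right)} = \left(\frac{5}{2} - \frac{t}{2}\right)^{2}$ ($B{\left(t \right)} = \left(3 + \frac{1 + t}{-2 + 0}\right)^{2} = \left(3 + \frac{1 + t}{-2}\right)^{2} = \left(3 - \frac{1 + t}{2}\right)^{2} = \left(3 - \left(\frac{1}{2} + \frac{t}{2}\right)\right)^{2} = \left(\frac{5}{2} - \frac{t}{2}\right)^{2}$)
$\left(B{\left(1 \cdot 4 \right)} - 6\right)^{2} = \left(\frac{\left(5 - 1 \cdot 4\right)^{2}}{4} - 6\right)^{2} = \left(\frac{\left(5 - 4\right)^{2}}{4} - 6\right)^{2} = \left(\frac{1^{2}}{4} - 6\right)^{2} = \left(\frac{1}{4} \cdot 1 - 6\right)^{2} = \left(\frac{1}{4} - 6\right)^{2} = \left(- \frac{23}{4}\right)^{2} = \frac{529}{16}$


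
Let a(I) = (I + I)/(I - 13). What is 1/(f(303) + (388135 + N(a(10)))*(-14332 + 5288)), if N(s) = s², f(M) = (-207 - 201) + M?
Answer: -9/31596255005 ≈ -2.8484e-10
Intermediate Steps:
f(M) = -408 + M
a(I) = 2*I/(-13 + I) (a(I) = (2*I)/(-13 + I) = 2*I/(-13 + I))
1/(f(303) + (388135 + N(a(10)))*(-14332 + 5288)) = 1/((-408 + 303) + (388135 + (2*10/(-13 + 10))²)*(-14332 + 5288)) = 1/(-105 + (388135 + (2*10/(-3))²)*(-9044)) = 1/(-105 + (388135 + (2*10*(-⅓))²)*(-9044)) = 1/(-105 + (388135 + (-20/3)²)*(-9044)) = 1/(-105 + (388135 + 400/9)*(-9044)) = 1/(-105 + (3493615/9)*(-9044)) = 1/(-105 - 31596254060/9) = 1/(-31596255005/9) = -9/31596255005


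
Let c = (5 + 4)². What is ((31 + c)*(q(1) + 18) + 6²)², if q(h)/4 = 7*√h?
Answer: 26915344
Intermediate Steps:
q(h) = 28*√h (q(h) = 4*(7*√h) = 28*√h)
c = 81 (c = 9² = 81)
((31 + c)*(q(1) + 18) + 6²)² = ((31 + 81)*(28*√1 + 18) + 6²)² = (112*(28*1 + 18) + 36)² = (112*(28 + 18) + 36)² = (112*46 + 36)² = (5152 + 36)² = 5188² = 26915344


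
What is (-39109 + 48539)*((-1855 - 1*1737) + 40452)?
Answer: 347589800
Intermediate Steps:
(-39109 + 48539)*((-1855 - 1*1737) + 40452) = 9430*((-1855 - 1737) + 40452) = 9430*(-3592 + 40452) = 9430*36860 = 347589800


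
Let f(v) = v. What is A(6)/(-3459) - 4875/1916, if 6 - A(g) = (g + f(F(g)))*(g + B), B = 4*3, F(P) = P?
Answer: -5486755/2209148 ≈ -2.4837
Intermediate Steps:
B = 12
A(g) = 6 - 2*g*(12 + g) (A(g) = 6 - (g + g)*(g + 12) = 6 - 2*g*(12 + g))
A(6)/(-3459) - 4875/1916 = (6 - 24*6 - 2*6²)/(-3459) - 4875/1916 = (6 - 144 - 2*36)*(-1/3459) - 4875*1/1916 = (6 - 144 - 72)*(-1/3459) - 4875/1916 = -210*(-1/3459) - 4875/1916 = 70/1153 - 4875/1916 = -5486755/2209148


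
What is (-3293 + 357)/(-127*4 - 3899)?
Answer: 2936/4407 ≈ 0.66621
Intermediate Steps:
(-3293 + 357)/(-127*4 - 3899) = -2936/(-508 - 3899) = -2936/(-4407) = -2936*(-1/4407) = 2936/4407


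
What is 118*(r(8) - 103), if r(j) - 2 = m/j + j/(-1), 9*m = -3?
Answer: -154403/12 ≈ -12867.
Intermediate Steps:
m = -⅓ (m = (⅑)*(-3) = -⅓ ≈ -0.33333)
r(j) = 2 - j - 1/(3*j) (r(j) = 2 + (-1/(3*j) + j/(-1)) = 2 + (-1/(3*j) + j*(-1)) = 2 + (-1/(3*j) - j) = 2 + (-j - 1/(3*j)) = 2 - j - 1/(3*j))
118*(r(8) - 103) = 118*((2 - 1*8 - ⅓/8) - 103) = 118*((2 - 8 - ⅓*⅛) - 103) = 118*((2 - 8 - 1/24) - 103) = 118*(-145/24 - 103) = 118*(-2617/24) = -154403/12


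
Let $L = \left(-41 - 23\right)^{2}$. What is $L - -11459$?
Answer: $15555$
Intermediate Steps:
$L = 4096$ ($L = \left(-64\right)^{2} = 4096$)
$L - -11459 = 4096 - -11459 = 4096 + 11459 = 15555$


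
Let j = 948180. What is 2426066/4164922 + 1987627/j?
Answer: 5289329339987/1974547870980 ≈ 2.6788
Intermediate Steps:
2426066/4164922 + 1987627/j = 2426066/4164922 + 1987627/948180 = 2426066*(1/4164922) + 1987627*(1/948180) = 1213033/2082461 + 1987627/948180 = 5289329339987/1974547870980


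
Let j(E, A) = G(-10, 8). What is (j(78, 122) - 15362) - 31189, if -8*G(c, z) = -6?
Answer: -186201/4 ≈ -46550.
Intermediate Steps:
G(c, z) = ¾ (G(c, z) = -⅛*(-6) = ¾)
j(E, A) = ¾
(j(78, 122) - 15362) - 31189 = (¾ - 15362) - 31189 = -61445/4 - 31189 = -186201/4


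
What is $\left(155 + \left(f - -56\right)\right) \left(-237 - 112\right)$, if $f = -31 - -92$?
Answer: $-94928$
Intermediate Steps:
$f = 61$ ($f = -31 + 92 = 61$)
$\left(155 + \left(f - -56\right)\right) \left(-237 - 112\right) = \left(155 + \left(61 - -56\right)\right) \left(-237 - 112\right) = \left(155 + \left(61 + 56\right)\right) \left(-349\right) = \left(155 + 117\right) \left(-349\right) = 272 \left(-349\right) = -94928$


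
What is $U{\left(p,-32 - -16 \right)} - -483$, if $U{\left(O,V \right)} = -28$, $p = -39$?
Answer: $455$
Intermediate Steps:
$U{\left(p,-32 - -16 \right)} - -483 = -28 - -483 = -28 + 483 = 455$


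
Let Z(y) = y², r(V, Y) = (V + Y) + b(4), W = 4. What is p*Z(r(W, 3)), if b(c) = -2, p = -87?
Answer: -2175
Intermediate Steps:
r(V, Y) = -2 + V + Y (r(V, Y) = (V + Y) - 2 = -2 + V + Y)
p*Z(r(W, 3)) = -87*(-2 + 4 + 3)² = -87*5² = -87*25 = -2175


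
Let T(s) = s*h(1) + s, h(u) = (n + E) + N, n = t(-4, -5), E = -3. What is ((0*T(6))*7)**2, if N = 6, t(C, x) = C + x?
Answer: 0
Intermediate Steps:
n = -9 (n = -4 - 5 = -9)
h(u) = -6 (h(u) = (-9 - 3) + 6 = -12 + 6 = -6)
T(s) = -5*s (T(s) = s*(-6) + s = -6*s + s = -5*s)
((0*T(6))*7)**2 = ((0*(-5*6))*7)**2 = ((0*(-30))*7)**2 = (0*7)**2 = 0**2 = 0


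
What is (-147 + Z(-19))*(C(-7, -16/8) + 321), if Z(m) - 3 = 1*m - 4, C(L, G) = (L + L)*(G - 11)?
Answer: -84001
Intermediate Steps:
C(L, G) = 2*L*(-11 + G) (C(L, G) = (2*L)*(-11 + G) = 2*L*(-11 + G))
Z(m) = -1 + m (Z(m) = 3 + (1*m - 4) = 3 + (m - 4) = 3 + (-4 + m) = -1 + m)
(-147 + Z(-19))*(C(-7, -16/8) + 321) = (-147 + (-1 - 19))*(2*(-7)*(-11 - 16/8) + 321) = (-147 - 20)*(2*(-7)*(-11 - 16*⅛) + 321) = -167*(2*(-7)*(-11 - 2) + 321) = -167*(2*(-7)*(-13) + 321) = -167*(182 + 321) = -167*503 = -84001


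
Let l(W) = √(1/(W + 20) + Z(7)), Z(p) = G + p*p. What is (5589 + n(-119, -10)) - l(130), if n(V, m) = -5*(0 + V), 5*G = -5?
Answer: 6184 - √43206/30 ≈ 6177.1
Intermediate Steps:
G = -1 (G = (⅕)*(-5) = -1)
n(V, m) = -5*V
Z(p) = -1 + p² (Z(p) = -1 + p*p = -1 + p²)
l(W) = √(48 + 1/(20 + W)) (l(W) = √(1/(W + 20) + (-1 + 7²)) = √(1/(20 + W) + (-1 + 49)) = √(1/(20 + W) + 48) = √(48 + 1/(20 + W)))
(5589 + n(-119, -10)) - l(130) = (5589 - 5*(-119)) - √((961 + 48*130)/(20 + 130)) = (5589 + 595) - √((961 + 6240)/150) = 6184 - √((1/150)*7201) = 6184 - √(7201/150) = 6184 - √43206/30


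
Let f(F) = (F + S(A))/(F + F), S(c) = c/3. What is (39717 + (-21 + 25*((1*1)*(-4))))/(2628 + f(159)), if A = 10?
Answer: 37774584/2507599 ≈ 15.064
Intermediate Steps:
S(c) = c/3 (S(c) = c*(⅓) = c/3)
f(F) = (10/3 + F)/(2*F) (f(F) = (F + (⅓)*10)/(F + F) = (F + 10/3)/((2*F)) = (10/3 + F)*(1/(2*F)) = (10/3 + F)/(2*F))
(39717 + (-21 + 25*((1*1)*(-4))))/(2628 + f(159)) = (39717 + (-21 + 25*((1*1)*(-4))))/(2628 + (⅙)*(10 + 3*159)/159) = (39717 + (-21 + 25*(1*(-4))))/(2628 + (⅙)*(1/159)*(10 + 477)) = (39717 + (-21 + 25*(-4)))/(2628 + (⅙)*(1/159)*487) = (39717 + (-21 - 100))/(2628 + 487/954) = (39717 - 121)/(2507599/954) = 39596*(954/2507599) = 37774584/2507599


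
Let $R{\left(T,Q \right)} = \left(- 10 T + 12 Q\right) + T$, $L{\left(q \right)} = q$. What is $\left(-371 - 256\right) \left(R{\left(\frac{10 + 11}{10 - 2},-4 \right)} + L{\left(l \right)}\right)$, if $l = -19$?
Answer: $\frac{454575}{8} \approx 56822.0$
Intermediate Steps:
$R{\left(T,Q \right)} = - 9 T + 12 Q$
$\left(-371 - 256\right) \left(R{\left(\frac{10 + 11}{10 - 2},-4 \right)} + L{\left(l \right)}\right) = \left(-371 - 256\right) \left(\left(- 9 \frac{10 + 11}{10 - 2} + 12 \left(-4\right)\right) - 19\right) = - 627 \left(\left(- 9 \cdot \frac{21}{8} - 48\right) - 19\right) = - 627 \left(\left(- 9 \cdot 21 \cdot \frac{1}{8} - 48\right) - 19\right) = - 627 \left(\left(\left(-9\right) \frac{21}{8} - 48\right) - 19\right) = - 627 \left(\left(- \frac{189}{8} - 48\right) - 19\right) = - 627 \left(- \frac{573}{8} - 19\right) = \left(-627\right) \left(- \frac{725}{8}\right) = \frac{454575}{8}$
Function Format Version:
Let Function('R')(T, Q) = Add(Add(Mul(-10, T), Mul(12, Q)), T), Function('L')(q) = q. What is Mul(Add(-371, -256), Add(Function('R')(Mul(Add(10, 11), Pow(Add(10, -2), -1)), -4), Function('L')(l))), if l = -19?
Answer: Rational(454575, 8) ≈ 56822.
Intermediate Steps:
Function('R')(T, Q) = Add(Mul(-9, T), Mul(12, Q))
Mul(Add(-371, -256), Add(Function('R')(Mul(Add(10, 11), Pow(Add(10, -2), -1)), -4), Function('L')(l))) = Mul(Add(-371, -256), Add(Add(Mul(-9, Mul(Add(10, 11), Pow(Add(10, -2), -1))), Mul(12, -4)), -19)) = Mul(-627, Add(Add(Mul(-9, Mul(21, Pow(8, -1))), -48), -19)) = Mul(-627, Add(Add(Mul(-9, Mul(21, Rational(1, 8))), -48), -19)) = Mul(-627, Add(Add(Mul(-9, Rational(21, 8)), -48), -19)) = Mul(-627, Add(Add(Rational(-189, 8), -48), -19)) = Mul(-627, Add(Rational(-573, 8), -19)) = Mul(-627, Rational(-725, 8)) = Rational(454575, 8)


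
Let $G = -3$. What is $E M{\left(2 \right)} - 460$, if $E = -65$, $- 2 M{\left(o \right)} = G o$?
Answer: $-655$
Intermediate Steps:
$M{\left(o \right)} = \frac{3 o}{2}$ ($M{\left(o \right)} = - \frac{\left(-3\right) o}{2} = \frac{3 o}{2}$)
$E M{\left(2 \right)} - 460 = - 65 \cdot \frac{3}{2} \cdot 2 - 460 = \left(-65\right) 3 - 460 = -195 - 460 = -655$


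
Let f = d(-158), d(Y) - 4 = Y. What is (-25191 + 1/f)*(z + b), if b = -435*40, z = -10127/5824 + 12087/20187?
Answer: 67834594243188695/154749056 ≈ 4.3835e+8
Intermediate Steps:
d(Y) = 4 + Y
z = -1145633/1004864 (z = -10127*1/5824 + 12087*(1/20187) = -779/448 + 1343/2243 = -1145633/1004864 ≈ -1.1401)
f = -154 (f = 4 - 158 = -154)
b = -17400
(-25191 + 1/f)*(z + b) = (-25191 + 1/(-154))*(-1145633/1004864 - 17400) = (-25191 - 1/154)*(-17485779233/1004864) = -3879415/154*(-17485779233/1004864) = 67834594243188695/154749056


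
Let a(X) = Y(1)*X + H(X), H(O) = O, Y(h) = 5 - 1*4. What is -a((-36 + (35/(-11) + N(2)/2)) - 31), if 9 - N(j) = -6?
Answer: 1379/11 ≈ 125.36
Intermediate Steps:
N(j) = 15 (N(j) = 9 - 1*(-6) = 9 + 6 = 15)
Y(h) = 1 (Y(h) = 5 - 4 = 1)
a(X) = 2*X (a(X) = 1*X + X = X + X = 2*X)
-a((-36 + (35/(-11) + N(2)/2)) - 31) = -2*((-36 + (35/(-11) + 15/2)) - 31) = -2*((-36 + (35*(-1/11) + 15*(½))) - 31) = -2*((-36 + (-35/11 + 15/2)) - 31) = -2*((-36 + 95/22) - 31) = -2*(-697/22 - 31) = -2*(-1379)/22 = -1*(-1379/11) = 1379/11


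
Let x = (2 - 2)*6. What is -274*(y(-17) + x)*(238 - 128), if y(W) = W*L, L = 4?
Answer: 2049520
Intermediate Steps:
y(W) = 4*W (y(W) = W*4 = 4*W)
x = 0 (x = 0*6 = 0)
-274*(y(-17) + x)*(238 - 128) = -274*(4*(-17) + 0)*(238 - 128) = -274*(-68 + 0)*110 = -(-18632)*110 = -274*(-7480) = 2049520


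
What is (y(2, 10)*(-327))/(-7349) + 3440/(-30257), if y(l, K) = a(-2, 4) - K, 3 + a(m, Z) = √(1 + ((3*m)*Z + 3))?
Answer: -153903067/222358693 + 654*I*√5/7349 ≈ -0.69214 + 0.19899*I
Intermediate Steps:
a(m, Z) = -3 + √(4 + 3*Z*m) (a(m, Z) = -3 + √(1 + ((3*m)*Z + 3)) = -3 + √(1 + (3*Z*m + 3)) = -3 + √(1 + (3 + 3*Z*m)) = -3 + √(4 + 3*Z*m))
y(l, K) = -3 - K + 2*I*√5 (y(l, K) = (-3 + √(4 + 3*4*(-2))) - K = (-3 + √(4 - 24)) - K = (-3 + √(-20)) - K = (-3 + 2*I*√5) - K = -3 - K + 2*I*√5)
(y(2, 10)*(-327))/(-7349) + 3440/(-30257) = ((-3 - 1*10 + 2*I*√5)*(-327))/(-7349) + 3440/(-30257) = ((-3 - 10 + 2*I*√5)*(-327))*(-1/7349) + 3440*(-1/30257) = ((-13 + 2*I*√5)*(-327))*(-1/7349) - 3440/30257 = (4251 - 654*I*√5)*(-1/7349) - 3440/30257 = (-4251/7349 + 654*I*√5/7349) - 3440/30257 = -153903067/222358693 + 654*I*√5/7349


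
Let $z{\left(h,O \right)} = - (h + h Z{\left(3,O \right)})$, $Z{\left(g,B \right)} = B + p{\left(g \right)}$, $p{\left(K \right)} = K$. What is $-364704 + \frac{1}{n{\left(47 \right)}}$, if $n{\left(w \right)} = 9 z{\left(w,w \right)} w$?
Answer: $- \frac{369784691425}{1013931} \approx -3.647 \cdot 10^{5}$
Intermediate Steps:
$Z{\left(g,B \right)} = B + g$
$z{\left(h,O \right)} = - h - h \left(3 + O\right)$ ($z{\left(h,O \right)} = - (h + h \left(O + 3\right)) = - (h + h \left(3 + O\right)) = - h - h \left(3 + O\right)$)
$n{\left(w \right)} = - 9 w^{2} \left(4 + w\right)$ ($n{\left(w \right)} = 9 \left(- w \left(4 + w\right)\right) w = - 9 w \left(4 + w\right) w = - 9 w^{2} \left(4 + w\right)$)
$-364704 + \frac{1}{n{\left(47 \right)}} = -364704 + \frac{1}{9 \cdot 47^{2} \left(-4 - 47\right)} = -364704 + \frac{1}{9 \cdot 2209 \left(-4 - 47\right)} = -364704 + \frac{1}{9 \cdot 2209 \left(-51\right)} = -364704 + \frac{1}{-1013931} = -364704 - \frac{1}{1013931} = - \frac{369784691425}{1013931}$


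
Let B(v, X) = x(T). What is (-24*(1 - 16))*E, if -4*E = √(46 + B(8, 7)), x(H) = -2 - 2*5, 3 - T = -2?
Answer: -90*√34 ≈ -524.79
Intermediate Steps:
T = 5 (T = 3 - 1*(-2) = 3 + 2 = 5)
x(H) = -12 (x(H) = -2 - 1*10 = -2 - 10 = -12)
B(v, X) = -12
E = -√34/4 (E = -√(46 - 12)/4 = -√34/4 ≈ -1.4577)
(-24*(1 - 16))*E = (-24*(1 - 16))*(-√34/4) = (-24*(-15))*(-√34/4) = 360*(-√34/4) = -90*√34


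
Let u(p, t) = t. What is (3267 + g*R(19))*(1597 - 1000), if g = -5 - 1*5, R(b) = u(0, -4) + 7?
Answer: 1932489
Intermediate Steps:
R(b) = 3 (R(b) = -4 + 7 = 3)
g = -10 (g = -5 - 5 = -10)
(3267 + g*R(19))*(1597 - 1000) = (3267 - 10*3)*(1597 - 1000) = (3267 - 30)*597 = 3237*597 = 1932489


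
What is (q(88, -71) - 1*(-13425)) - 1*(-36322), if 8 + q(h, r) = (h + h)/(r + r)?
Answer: 3531381/71 ≈ 49738.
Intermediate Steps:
q(h, r) = -8 + h/r (q(h, r) = -8 + (h + h)/(r + r) = -8 + (2*h)/((2*r)) = -8 + (2*h)*(1/(2*r)) = -8 + h/r)
(q(88, -71) - 1*(-13425)) - 1*(-36322) = ((-8 + 88/(-71)) - 1*(-13425)) - 1*(-36322) = ((-8 + 88*(-1/71)) + 13425) + 36322 = ((-8 - 88/71) + 13425) + 36322 = (-656/71 + 13425) + 36322 = 952519/71 + 36322 = 3531381/71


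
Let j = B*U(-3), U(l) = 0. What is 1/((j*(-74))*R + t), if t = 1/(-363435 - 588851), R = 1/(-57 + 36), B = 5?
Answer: -952286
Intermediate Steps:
R = -1/21 (R = 1/(-21) = -1/21 ≈ -0.047619)
t = -1/952286 (t = 1/(-952286) = -1/952286 ≈ -1.0501e-6)
j = 0 (j = 5*0 = 0)
1/((j*(-74))*R + t) = 1/((0*(-74))*(-1/21) - 1/952286) = 1/(0*(-1/21) - 1/952286) = 1/(0 - 1/952286) = 1/(-1/952286) = -952286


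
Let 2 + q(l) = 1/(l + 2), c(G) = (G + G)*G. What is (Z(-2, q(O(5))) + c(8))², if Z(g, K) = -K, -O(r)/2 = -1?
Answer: 269361/16 ≈ 16835.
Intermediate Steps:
O(r) = 2 (O(r) = -2*(-1) = 2)
c(G) = 2*G² (c(G) = (2*G)*G = 2*G²)
q(l) = -2 + 1/(2 + l) (q(l) = -2 + 1/(l + 2) = -2 + 1/(2 + l))
(Z(-2, q(O(5))) + c(8))² = (-(-3 - 2*2)/(2 + 2) + 2*8²)² = (-(-3 - 4)/4 + 2*64)² = (-(-7)/4 + 128)² = (-1*(-7/4) + 128)² = (7/4 + 128)² = (519/4)² = 269361/16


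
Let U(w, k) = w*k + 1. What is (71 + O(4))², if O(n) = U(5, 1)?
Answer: 5929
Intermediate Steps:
U(w, k) = 1 + k*w (U(w, k) = k*w + 1 = 1 + k*w)
O(n) = 6 (O(n) = 1 + 1*5 = 1 + 5 = 6)
(71 + O(4))² = (71 + 6)² = 77² = 5929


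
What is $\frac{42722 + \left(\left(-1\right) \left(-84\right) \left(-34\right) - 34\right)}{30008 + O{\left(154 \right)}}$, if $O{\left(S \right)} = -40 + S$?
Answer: $\frac{19916}{15061} \approx 1.3224$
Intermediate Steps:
$\frac{42722 + \left(\left(-1\right) \left(-84\right) \left(-34\right) - 34\right)}{30008 + O{\left(154 \right)}} = \frac{42722 + \left(\left(-1\right) \left(-84\right) \left(-34\right) - 34\right)}{30008 + \left(-40 + 154\right)} = \frac{42722 + \left(84 \left(-34\right) - 34\right)}{30008 + 114} = \frac{42722 - 2890}{30122} = \left(42722 - 2890\right) \frac{1}{30122} = 39832 \cdot \frac{1}{30122} = \frac{19916}{15061}$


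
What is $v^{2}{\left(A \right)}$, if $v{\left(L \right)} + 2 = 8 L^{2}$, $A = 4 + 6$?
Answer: $636804$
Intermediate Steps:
$A = 10$
$v{\left(L \right)} = -2 + 8 L^{2}$
$v^{2}{\left(A \right)} = \left(-2 + 8 \cdot 10^{2}\right)^{2} = \left(-2 + 8 \cdot 100\right)^{2} = \left(-2 + 800\right)^{2} = 798^{2} = 636804$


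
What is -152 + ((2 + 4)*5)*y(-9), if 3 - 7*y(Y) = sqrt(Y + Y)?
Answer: -974/7 - 90*I*sqrt(2)/7 ≈ -139.14 - 18.183*I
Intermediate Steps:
y(Y) = 3/7 - sqrt(2)*sqrt(Y)/7 (y(Y) = 3/7 - sqrt(Y + Y)/7 = 3/7 - sqrt(2)*sqrt(Y)/7)
-152 + ((2 + 4)*5)*y(-9) = -152 + ((2 + 4)*5)*(3/7 - sqrt(2)*sqrt(-9)/7) = -152 + (6*5)*(3/7 - sqrt(2)*3*I/7) = -152 + 30*(3/7 - 3*I*sqrt(2)/7) = -152 + (90/7 - 90*I*sqrt(2)/7) = -974/7 - 90*I*sqrt(2)/7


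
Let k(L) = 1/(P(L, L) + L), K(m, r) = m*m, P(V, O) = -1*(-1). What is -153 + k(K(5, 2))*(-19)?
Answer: -3997/26 ≈ -153.73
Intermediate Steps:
P(V, O) = 1
K(m, r) = m²
k(L) = 1/(1 + L)
-153 + k(K(5, 2))*(-19) = -153 - 19/(1 + 5²) = -153 - 19/(1 + 25) = -153 - 19/26 = -3997/26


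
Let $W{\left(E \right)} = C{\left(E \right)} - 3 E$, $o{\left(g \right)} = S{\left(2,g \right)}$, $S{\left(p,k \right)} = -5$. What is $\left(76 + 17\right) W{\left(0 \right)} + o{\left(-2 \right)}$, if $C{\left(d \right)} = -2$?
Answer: $-191$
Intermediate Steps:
$o{\left(g \right)} = -5$
$W{\left(E \right)} = -2 - 3 E$
$\left(76 + 17\right) W{\left(0 \right)} + o{\left(-2 \right)} = \left(76 + 17\right) \left(-2 - 0\right) - 5 = 93 \left(-2 + 0\right) - 5 = 93 \left(-2\right) - 5 = -186 - 5 = -191$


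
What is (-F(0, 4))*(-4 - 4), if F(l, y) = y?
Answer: 32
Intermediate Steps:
(-F(0, 4))*(-4 - 4) = (-1*4)*(-4 - 4) = -4*(-8) = 32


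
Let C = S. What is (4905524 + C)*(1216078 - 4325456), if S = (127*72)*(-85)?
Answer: -12836395447352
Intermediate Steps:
S = -777240 (S = 9144*(-85) = -777240)
C = -777240
(4905524 + C)*(1216078 - 4325456) = (4905524 - 777240)*(1216078 - 4325456) = 4128284*(-3109378) = -12836395447352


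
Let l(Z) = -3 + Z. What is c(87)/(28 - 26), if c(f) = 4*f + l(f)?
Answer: 216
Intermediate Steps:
c(f) = -3 + 5*f (c(f) = 4*f + (-3 + f) = -3 + 5*f)
c(87)/(28 - 26) = (-3 + 5*87)/(28 - 26) = (-3 + 435)/2 = 432*(1/2) = 216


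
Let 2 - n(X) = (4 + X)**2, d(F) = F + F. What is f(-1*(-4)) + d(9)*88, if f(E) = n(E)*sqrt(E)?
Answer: 1460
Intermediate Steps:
d(F) = 2*F
n(X) = 2 - (4 + X)**2
f(E) = sqrt(E)*(2 - (4 + E)**2) (f(E) = (2 - (4 + E)**2)*sqrt(E) = sqrt(E)*(2 - (4 + E)**2))
f(-1*(-4)) + d(9)*88 = sqrt(-1*(-4))*(2 - (4 - 1*(-4))**2) + (2*9)*88 = sqrt(4)*(2 - (4 + 4)**2) + 18*88 = 2*(2 - 1*8**2) + 1584 = 2*(2 - 1*64) + 1584 = 2*(2 - 64) + 1584 = 2*(-62) + 1584 = -124 + 1584 = 1460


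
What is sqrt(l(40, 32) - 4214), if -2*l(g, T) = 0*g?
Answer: 7*I*sqrt(86) ≈ 64.915*I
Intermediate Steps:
l(g, T) = 0 (l(g, T) = -0*g = -1/2*0 = 0)
sqrt(l(40, 32) - 4214) = sqrt(0 - 4214) = sqrt(-4214) = 7*I*sqrt(86)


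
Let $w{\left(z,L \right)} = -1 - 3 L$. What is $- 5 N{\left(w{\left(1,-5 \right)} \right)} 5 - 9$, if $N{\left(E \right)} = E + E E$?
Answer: $-5259$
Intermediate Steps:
$N{\left(E \right)} = E + E^{2}$
$- 5 N{\left(w{\left(1,-5 \right)} \right)} 5 - 9 = - 5 \left(-1 - -15\right) \left(1 - -14\right) 5 - 9 = - 5 \left(-1 + 15\right) \left(1 + \left(-1 + 15\right)\right) 5 - 9 = - 5 \cdot 14 \left(1 + 14\right) 5 - 9 = - 5 \cdot 14 \cdot 15 \cdot 5 - 9 = - 5 \cdot 210 \cdot 5 - 9 = \left(-5\right) 1050 - 9 = -5250 - 9 = -5259$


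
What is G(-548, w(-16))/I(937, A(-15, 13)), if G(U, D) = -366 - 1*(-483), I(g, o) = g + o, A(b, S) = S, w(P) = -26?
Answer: 117/950 ≈ 0.12316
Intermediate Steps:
G(U, D) = 117 (G(U, D) = -366 + 483 = 117)
G(-548, w(-16))/I(937, A(-15, 13)) = 117/(937 + 13) = 117/950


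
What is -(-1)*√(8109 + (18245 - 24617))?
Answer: 3*√193 ≈ 41.677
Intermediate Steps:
-(-1)*√(8109 + (18245 - 24617)) = -(-1)*√(8109 - 6372) = -(-1)*√1737 = -(-1)*3*√193 = -(-3)*√193 = 3*√193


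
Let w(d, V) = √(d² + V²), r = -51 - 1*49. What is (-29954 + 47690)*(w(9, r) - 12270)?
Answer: -217620720 + 17736*√10081 ≈ -2.1584e+8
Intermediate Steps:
r = -100 (r = -51 - 49 = -100)
w(d, V) = √(V² + d²)
(-29954 + 47690)*(w(9, r) - 12270) = (-29954 + 47690)*(√((-100)² + 9²) - 12270) = 17736*(√(10000 + 81) - 12270) = 17736*(√10081 - 12270) = 17736*(-12270 + √10081) = -217620720 + 17736*√10081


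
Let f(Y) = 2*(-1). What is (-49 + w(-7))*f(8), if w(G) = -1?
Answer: 100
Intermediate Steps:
f(Y) = -2
(-49 + w(-7))*f(8) = (-49 - 1)*(-2) = -50*(-2) = 100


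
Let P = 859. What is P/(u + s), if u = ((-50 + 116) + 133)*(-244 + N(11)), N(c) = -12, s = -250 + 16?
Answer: -859/51178 ≈ -0.016785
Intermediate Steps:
s = -234
u = -50944 (u = ((-50 + 116) + 133)*(-244 - 12) = (66 + 133)*(-256) = 199*(-256) = -50944)
P/(u + s) = 859/(-50944 - 234) = 859/(-51178) = 859*(-1/51178) = -859/51178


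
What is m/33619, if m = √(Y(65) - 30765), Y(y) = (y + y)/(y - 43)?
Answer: 5*I*√148874/369809 ≈ 0.0052168*I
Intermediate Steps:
Y(y) = 2*y/(-43 + y) (Y(y) = (2*y)/(-43 + y) = 2*y/(-43 + y))
m = 5*I*√148874/11 (m = √(2*65/(-43 + 65) - 30765) = √(2*65/22 - 30765) = √(2*65*(1/22) - 30765) = √(65/11 - 30765) = √(-338350/11) = 5*I*√148874/11 ≈ 175.38*I)
m/33619 = (5*I*√148874/11)/33619 = (5*I*√148874/11)*(1/33619) = 5*I*√148874/369809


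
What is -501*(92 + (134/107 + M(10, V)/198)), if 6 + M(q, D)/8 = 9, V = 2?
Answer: -55060234/1177 ≈ -46780.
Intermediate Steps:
M(q, D) = 24 (M(q, D) = -48 + 8*9 = -48 + 72 = 24)
-501*(92 + (134/107 + M(10, V)/198)) = -501*(92 + (134/107 + 24/198)) = -501*(92 + (134*(1/107) + 24*(1/198))) = -501*(92 + (134/107 + 4/33)) = -501*(92 + 4850/3531) = -501*329702/3531 = -55060234/1177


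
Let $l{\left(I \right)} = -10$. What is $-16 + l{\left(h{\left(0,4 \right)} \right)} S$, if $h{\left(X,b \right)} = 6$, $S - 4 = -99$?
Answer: $934$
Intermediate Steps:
$S = -95$ ($S = 4 - 99 = -95$)
$-16 + l{\left(h{\left(0,4 \right)} \right)} S = -16 - -950 = -16 + 950 = 934$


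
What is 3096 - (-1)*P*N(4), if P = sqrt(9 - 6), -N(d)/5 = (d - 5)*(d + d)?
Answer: 3096 + 40*sqrt(3) ≈ 3165.3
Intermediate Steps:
N(d) = -10*d*(-5 + d) (N(d) = -5*(d - 5)*(d + d) = -5*(-5 + d)*2*d = -10*d*(-5 + d))
P = sqrt(3) ≈ 1.7320
3096 - (-1)*P*N(4) = 3096 - (-1)*sqrt(3)*(10*4*(5 - 1*4)) = 3096 - (-1)*sqrt(3)*(10*4*(5 - 4)) = 3096 - (-1)*sqrt(3)*(10*4*1) = 3096 - (-1)*sqrt(3)*40 = 3096 - (-1)*40*sqrt(3) = 3096 - (-40)*sqrt(3) = 3096 + 40*sqrt(3)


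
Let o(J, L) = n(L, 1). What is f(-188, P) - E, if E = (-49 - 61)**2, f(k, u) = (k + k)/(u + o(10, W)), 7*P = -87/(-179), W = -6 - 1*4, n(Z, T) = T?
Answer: -4171282/335 ≈ -12452.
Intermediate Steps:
W = -10 (W = -6 - 4 = -10)
o(J, L) = 1
P = 87/1253 (P = (-87/(-179))/7 = (-87*(-1/179))/7 = (1/7)*(87/179) = 87/1253 ≈ 0.069433)
f(k, u) = 2*k/(1 + u) (f(k, u) = (k + k)/(u + 1) = (2*k)/(1 + u) = 2*k/(1 + u))
E = 12100 (E = (-110)**2 = 12100)
f(-188, P) - E = 2*(-188)/(1 + 87/1253) - 1*12100 = 2*(-188)/(1340/1253) - 12100 = 2*(-188)*(1253/1340) - 12100 = -117782/335 - 12100 = -4171282/335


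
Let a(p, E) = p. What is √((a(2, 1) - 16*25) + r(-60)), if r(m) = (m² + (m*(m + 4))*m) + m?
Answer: I*√198458 ≈ 445.49*I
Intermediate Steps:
r(m) = m + m² + m²*(4 + m) (r(m) = (m² + (m*(4 + m))*m) + m = (m² + m²*(4 + m)) + m = m + m² + m²*(4 + m))
√((a(2, 1) - 16*25) + r(-60)) = √((2 - 16*25) - 60*(1 + (-60)² + 5*(-60))) = √((2 - 400) - 60*(1 + 3600 - 300)) = √(-398 - 60*3301) = √(-398 - 198060) = √(-198458) = I*√198458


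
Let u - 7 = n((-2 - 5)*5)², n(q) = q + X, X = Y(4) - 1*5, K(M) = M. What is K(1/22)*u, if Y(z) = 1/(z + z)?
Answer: 102209/1408 ≈ 72.592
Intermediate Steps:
Y(z) = 1/(2*z)
X = -39/8 (X = (½)/4 - 1*5 = (½)*(¼) - 5 = ⅛ - 5 = -39/8 ≈ -4.8750)
n(q) = -39/8 + q (n(q) = q - 39/8 = -39/8 + q)
u = 102209/64 (u = 7 + (-39/8 + (-2 - 5)*5)² = 7 + (-39/8 - 7*5)² = 7 + (-39/8 - 35)² = 7 + (-319/8)² = 7 + 101761/64 = 102209/64 ≈ 1597.0)
K(1/22)*u = (102209/64)/22 = (1/22)*(102209/64) = 102209/1408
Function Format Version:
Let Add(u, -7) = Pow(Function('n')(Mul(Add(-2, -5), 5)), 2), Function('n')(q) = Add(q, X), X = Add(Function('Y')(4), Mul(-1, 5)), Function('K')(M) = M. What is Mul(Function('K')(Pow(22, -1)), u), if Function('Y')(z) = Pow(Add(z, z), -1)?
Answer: Rational(102209, 1408) ≈ 72.592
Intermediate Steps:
Function('Y')(z) = Mul(Rational(1, 2), Pow(z, -1)) (Function('Y')(z) = Pow(Mul(2, z), -1) = Mul(Rational(1, 2), Pow(z, -1)))
X = Rational(-39, 8) (X = Add(Mul(Rational(1, 2), Pow(4, -1)), Mul(-1, 5)) = Add(Mul(Rational(1, 2), Rational(1, 4)), -5) = Add(Rational(1, 8), -5) = Rational(-39, 8) ≈ -4.8750)
Function('n')(q) = Add(Rational(-39, 8), q) (Function('n')(q) = Add(q, Rational(-39, 8)) = Add(Rational(-39, 8), q))
u = Rational(102209, 64) (u = Add(7, Pow(Add(Rational(-39, 8), Mul(Add(-2, -5), 5)), 2)) = Add(7, Pow(Add(Rational(-39, 8), Mul(-7, 5)), 2)) = Add(7, Pow(Add(Rational(-39, 8), -35), 2)) = Add(7, Pow(Rational(-319, 8), 2)) = Add(7, Rational(101761, 64)) = Rational(102209, 64) ≈ 1597.0)
Mul(Function('K')(Pow(22, -1)), u) = Mul(Pow(22, -1), Rational(102209, 64)) = Mul(Rational(1, 22), Rational(102209, 64)) = Rational(102209, 1408)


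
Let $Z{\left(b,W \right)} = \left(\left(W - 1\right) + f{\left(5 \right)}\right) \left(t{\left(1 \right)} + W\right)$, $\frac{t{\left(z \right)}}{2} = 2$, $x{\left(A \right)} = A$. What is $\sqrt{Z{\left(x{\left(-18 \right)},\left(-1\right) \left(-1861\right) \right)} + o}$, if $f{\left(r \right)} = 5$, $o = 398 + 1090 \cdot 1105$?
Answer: $\sqrt{4683073} \approx 2164.0$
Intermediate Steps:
$o = 1204848$ ($o = 398 + 1204450 = 1204848$)
$t{\left(z \right)} = 4$ ($t{\left(z \right)} = 2 \cdot 2 = 4$)
$Z{\left(b,W \right)} = \left(4 + W\right)^{2}$ ($Z{\left(b,W \right)} = \left(\left(W - 1\right) + 5\right) \left(4 + W\right) = \left(\left(-1 + W\right) + 5\right) \left(4 + W\right) = \left(4 + W\right) \left(4 + W\right) = \left(4 + W\right)^{2}$)
$\sqrt{Z{\left(x{\left(-18 \right)},\left(-1\right) \left(-1861\right) \right)} + o} = \sqrt{\left(16 + \left(\left(-1\right) \left(-1861\right)\right)^{2} + 8 \left(\left(-1\right) \left(-1861\right)\right)\right) + 1204848} = \sqrt{\left(16 + 1861^{2} + 8 \cdot 1861\right) + 1204848} = \sqrt{\left(16 + 3463321 + 14888\right) + 1204848} = \sqrt{3478225 + 1204848} = \sqrt{4683073}$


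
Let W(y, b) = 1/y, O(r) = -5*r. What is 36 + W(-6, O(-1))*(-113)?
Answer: 329/6 ≈ 54.833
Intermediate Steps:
36 + W(-6, O(-1))*(-113) = 36 - 113/(-6) = 36 - ⅙*(-113) = 36 + 113/6 = 329/6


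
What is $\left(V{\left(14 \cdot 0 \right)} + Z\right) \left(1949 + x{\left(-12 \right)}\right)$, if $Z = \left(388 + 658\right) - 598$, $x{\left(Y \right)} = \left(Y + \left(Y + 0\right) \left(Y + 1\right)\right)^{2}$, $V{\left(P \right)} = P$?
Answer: $7324352$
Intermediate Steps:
$x{\left(Y \right)} = \left(Y + Y \left(1 + Y\right)\right)^{2}$
$Z = 448$ ($Z = 1046 - 598 = 448$)
$\left(V{\left(14 \cdot 0 \right)} + Z\right) \left(1949 + x{\left(-12 \right)}\right) = \left(14 \cdot 0 + 448\right) \left(1949 + \left(-12\right)^{2} \left(2 - 12\right)^{2}\right) = \left(0 + 448\right) \left(1949 + 144 \left(-10\right)^{2}\right) = 448 \left(1949 + 144 \cdot 100\right) = 448 \left(1949 + 14400\right) = 448 \cdot 16349 = 7324352$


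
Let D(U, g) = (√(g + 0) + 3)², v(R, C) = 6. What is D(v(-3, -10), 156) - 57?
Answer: 108 + 12*√39 ≈ 182.94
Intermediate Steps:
D(U, g) = (3 + √g)² (D(U, g) = (√g + 3)² = (3 + √g)²)
D(v(-3, -10), 156) - 57 = (3 + √156)² - 57 = (3 + 2*√39)² - 57 = -57 + (3 + 2*√39)²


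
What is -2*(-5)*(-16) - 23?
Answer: -183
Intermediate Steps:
-2*(-5)*(-16) - 23 = 10*(-16) - 23 = -160 - 23 = -183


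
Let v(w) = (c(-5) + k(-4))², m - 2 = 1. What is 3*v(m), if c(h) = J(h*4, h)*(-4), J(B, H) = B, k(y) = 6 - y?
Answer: 24300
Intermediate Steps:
c(h) = -16*h (c(h) = (h*4)*(-4) = (4*h)*(-4) = -16*h)
m = 3 (m = 2 + 1 = 3)
v(w) = 8100 (v(w) = (-16*(-5) + (6 - 1*(-4)))² = (80 + (6 + 4))² = (80 + 10)² = 90² = 8100)
3*v(m) = 3*8100 = 24300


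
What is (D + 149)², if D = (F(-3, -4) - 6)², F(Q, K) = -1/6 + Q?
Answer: 70375321/1296 ≈ 54302.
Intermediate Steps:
F(Q, K) = -⅙ + Q (F(Q, K) = -1*⅙ + Q = -⅙ + Q)
D = 3025/36 (D = ((-⅙ - 3) - 6)² = (-19/6 - 6)² = (-55/6)² = 3025/36 ≈ 84.028)
(D + 149)² = (3025/36 + 149)² = (8389/36)² = 70375321/1296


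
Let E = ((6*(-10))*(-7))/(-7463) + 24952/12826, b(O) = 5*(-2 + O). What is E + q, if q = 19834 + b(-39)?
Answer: 939538653679/47860219 ≈ 19631.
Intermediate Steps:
b(O) = -10 + 5*O
E = 90414928/47860219 (E = -60*(-7)*(-1/7463) + 24952*(1/12826) = 420*(-1/7463) + 12476/6413 = -420/7463 + 12476/6413 = 90414928/47860219 ≈ 1.8891)
q = 19629 (q = 19834 + (-10 + 5*(-39)) = 19834 + (-10 - 195) = 19834 - 205 = 19629)
E + q = 90414928/47860219 + 19629 = 939538653679/47860219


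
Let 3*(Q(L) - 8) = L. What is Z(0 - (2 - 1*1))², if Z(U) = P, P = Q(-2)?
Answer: 484/9 ≈ 53.778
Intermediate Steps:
Q(L) = 8 + L/3
P = 22/3 (P = 8 + (⅓)*(-2) = 8 - ⅔ = 22/3 ≈ 7.3333)
Z(U) = 22/3
Z(0 - (2 - 1*1))² = (22/3)² = 484/9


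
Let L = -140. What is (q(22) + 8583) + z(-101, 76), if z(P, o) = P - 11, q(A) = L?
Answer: 8331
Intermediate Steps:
q(A) = -140
z(P, o) = -11 + P
(q(22) + 8583) + z(-101, 76) = (-140 + 8583) + (-11 - 101) = 8443 - 112 = 8331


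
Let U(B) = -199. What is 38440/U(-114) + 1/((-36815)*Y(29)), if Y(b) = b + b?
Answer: -412461201/2135270 ≈ -193.17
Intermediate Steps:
Y(b) = 2*b
38440/U(-114) + 1/((-36815)*Y(29)) = 38440/(-199) + 1/((-36815)*((2*29))) = 38440*(-1/199) - 1/36815/58 = -38440/199 - 1/36815*1/58 = -38440/199 - 1/2135270 = -412461201/2135270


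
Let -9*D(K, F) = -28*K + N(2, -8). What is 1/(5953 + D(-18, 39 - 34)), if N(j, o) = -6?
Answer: 3/17693 ≈ 0.00016956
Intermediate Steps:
D(K, F) = ⅔ + 28*K/9 (D(K, F) = -(-28*K - 6)/9 = -(-6 - 28*K)/9 = ⅔ + 28*K/9)
1/(5953 + D(-18, 39 - 34)) = 1/(5953 + (⅔ + (28/9)*(-18))) = 1/(5953 + (⅔ - 56)) = 1/(5953 - 166/3) = 1/(17693/3) = 3/17693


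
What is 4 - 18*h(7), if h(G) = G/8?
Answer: -47/4 ≈ -11.750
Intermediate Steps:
h(G) = G/8 (h(G) = G*(⅛) = G/8)
4 - 18*h(7) = 4 - 9*7/4 = 4 - 18*7/8 = 4 - 63/4 = -47/4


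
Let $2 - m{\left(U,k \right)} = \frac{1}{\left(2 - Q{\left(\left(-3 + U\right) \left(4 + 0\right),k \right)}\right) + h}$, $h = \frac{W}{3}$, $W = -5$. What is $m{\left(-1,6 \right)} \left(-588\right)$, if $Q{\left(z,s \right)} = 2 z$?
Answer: $- \frac{112308}{97} \approx -1157.8$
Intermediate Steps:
$h = - \frac{5}{3} \approx -1.6667$
$m{\left(U,k \right)} = 2 - \frac{1}{\frac{73}{3} - 8 U}$ ($m{\left(U,k \right)} = 2 - \frac{1}{\left(2 - 2 \left(-3 + U\right) \left(4 + 0\right)\right) - \frac{5}{3}} = 2 - \frac{1}{\left(2 - 2 \left(-3 + U\right) 4\right) - \frac{5}{3}} = 2 - \frac{1}{\left(2 - 2 \left(-12 + 4 U\right)\right) - \frac{5}{3}} = 2 - \frac{1}{\left(2 - \left(-24 + 8 U\right)\right) - \frac{5}{3}} = 2 - \frac{1}{\left(26 - 8 U\right) - \frac{5}{3}} = 2 - \frac{1}{\frac{73}{3} - 8 U}$)
$m{\left(-1,6 \right)} \left(-588\right) = \frac{-143 + 48 \left(-1\right)}{-73 + 24 \left(-1\right)} \left(-588\right) = \frac{-143 - 48}{-73 - 24} \left(-588\right) = \frac{1}{-97} \left(-191\right) \left(-588\right) = \left(- \frac{1}{97}\right) \left(-191\right) \left(-588\right) = \frac{191}{97} \left(-588\right) = - \frac{112308}{97}$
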